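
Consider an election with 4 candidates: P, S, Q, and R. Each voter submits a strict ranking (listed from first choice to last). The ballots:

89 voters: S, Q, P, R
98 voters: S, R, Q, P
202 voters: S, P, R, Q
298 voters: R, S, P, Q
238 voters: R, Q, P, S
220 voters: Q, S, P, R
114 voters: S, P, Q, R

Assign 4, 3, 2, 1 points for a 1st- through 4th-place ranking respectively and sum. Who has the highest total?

P: 89·2 + 98·1 + 202·3 + 298·2 + 238·2 + 220·2 + 114·3 = 2736
S: 89·4 + 98·4 + 202·4 + 298·3 + 238·1 + 220·3 + 114·4 = 3804
Q: 89·3 + 98·2 + 202·1 + 298·1 + 238·3 + 220·4 + 114·2 = 2785
R: 89·1 + 98·3 + 202·2 + 298·4 + 238·4 + 220·1 + 114·1 = 3265
S has the highest Borda score (3804).

S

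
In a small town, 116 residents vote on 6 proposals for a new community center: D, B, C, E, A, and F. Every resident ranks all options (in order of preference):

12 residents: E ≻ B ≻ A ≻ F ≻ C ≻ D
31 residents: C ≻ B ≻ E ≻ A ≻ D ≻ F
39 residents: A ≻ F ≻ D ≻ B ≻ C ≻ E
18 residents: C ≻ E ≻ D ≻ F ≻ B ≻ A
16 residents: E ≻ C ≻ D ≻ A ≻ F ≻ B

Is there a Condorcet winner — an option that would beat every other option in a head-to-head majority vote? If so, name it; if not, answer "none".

C

C vs D: 77–39 for C.
C vs B: 65–51 for C.
C vs E: 88–28 for C.
C vs A: 65–51 for C.
C vs F: 65–51 for C.
C beats every other option head-to-head.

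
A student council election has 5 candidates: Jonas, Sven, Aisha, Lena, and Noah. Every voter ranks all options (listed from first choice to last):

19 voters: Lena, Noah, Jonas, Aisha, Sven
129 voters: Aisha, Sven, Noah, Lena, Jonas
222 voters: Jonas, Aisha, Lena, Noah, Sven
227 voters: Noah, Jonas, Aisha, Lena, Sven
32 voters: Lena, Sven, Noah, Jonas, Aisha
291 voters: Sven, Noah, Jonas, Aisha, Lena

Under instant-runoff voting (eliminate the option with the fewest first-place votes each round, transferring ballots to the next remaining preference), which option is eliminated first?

Round 1: Jonas 222, Sven 291, Aisha 129, Lena 51, Noah 227. Eliminate Lena.

Lena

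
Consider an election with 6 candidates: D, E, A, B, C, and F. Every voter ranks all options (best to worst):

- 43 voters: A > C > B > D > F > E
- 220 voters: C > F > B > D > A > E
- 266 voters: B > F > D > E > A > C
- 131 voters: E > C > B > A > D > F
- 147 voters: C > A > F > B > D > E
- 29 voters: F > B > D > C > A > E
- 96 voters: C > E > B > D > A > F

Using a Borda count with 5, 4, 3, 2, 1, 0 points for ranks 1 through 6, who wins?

D: 43·2 + 220·2 + 266·3 + 131·1 + 147·1 + 29·3 + 96·2 = 1881
E: 43·0 + 220·0 + 266·2 + 131·5 + 147·0 + 29·0 + 96·4 = 1571
A: 43·5 + 220·1 + 266·1 + 131·2 + 147·4 + 29·1 + 96·1 = 1676
B: 43·3 + 220·3 + 266·5 + 131·3 + 147·2 + 29·4 + 96·3 = 3210
C: 43·4 + 220·5 + 266·0 + 131·4 + 147·5 + 29·2 + 96·5 = 3069
F: 43·1 + 220·4 + 266·4 + 131·0 + 147·3 + 29·5 + 96·0 = 2573
B has the highest Borda score (3210).

B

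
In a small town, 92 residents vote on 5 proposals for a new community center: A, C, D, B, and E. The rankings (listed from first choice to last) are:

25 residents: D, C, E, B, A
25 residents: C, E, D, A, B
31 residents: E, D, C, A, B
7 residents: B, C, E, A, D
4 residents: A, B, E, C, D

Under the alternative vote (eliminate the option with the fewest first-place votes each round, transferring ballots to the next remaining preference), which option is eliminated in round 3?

D

Round 1: A 4, C 25, D 25, B 7, E 31. Eliminate A.
Round 2: C 25, D 25, B 11, E 31. Eliminate B.
Round 3: C 32, D 25, E 35. Eliminate D.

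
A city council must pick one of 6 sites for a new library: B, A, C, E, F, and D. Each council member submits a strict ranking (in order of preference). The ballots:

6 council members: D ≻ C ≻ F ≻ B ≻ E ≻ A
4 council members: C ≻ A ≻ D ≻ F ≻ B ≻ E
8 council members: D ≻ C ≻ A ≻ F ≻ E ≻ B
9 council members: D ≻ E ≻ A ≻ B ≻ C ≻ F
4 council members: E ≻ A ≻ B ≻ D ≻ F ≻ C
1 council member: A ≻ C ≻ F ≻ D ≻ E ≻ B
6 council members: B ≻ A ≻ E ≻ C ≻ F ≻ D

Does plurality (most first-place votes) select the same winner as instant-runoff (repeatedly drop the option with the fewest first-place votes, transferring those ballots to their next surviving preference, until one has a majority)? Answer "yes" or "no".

Plurality — first-place votes: B 6, A 1, C 4, E 4, F 0, D 23. Winner: D.
Instant-runoff — R1 B 6, A 1, C 4, E 4, F 0, D 23 (D winner). Winner: D.
The two methods agree.

yes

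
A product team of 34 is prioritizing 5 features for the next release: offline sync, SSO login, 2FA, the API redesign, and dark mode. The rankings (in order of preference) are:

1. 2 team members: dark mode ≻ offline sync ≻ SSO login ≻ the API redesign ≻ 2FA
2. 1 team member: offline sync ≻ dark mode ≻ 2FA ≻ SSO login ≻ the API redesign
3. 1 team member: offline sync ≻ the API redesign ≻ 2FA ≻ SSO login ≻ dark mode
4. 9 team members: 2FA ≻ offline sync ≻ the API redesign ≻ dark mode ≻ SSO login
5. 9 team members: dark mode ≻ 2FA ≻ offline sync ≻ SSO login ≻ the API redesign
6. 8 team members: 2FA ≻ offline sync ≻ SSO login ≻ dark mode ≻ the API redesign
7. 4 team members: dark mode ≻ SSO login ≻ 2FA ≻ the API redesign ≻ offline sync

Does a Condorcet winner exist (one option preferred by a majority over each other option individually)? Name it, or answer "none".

2FA vs offline sync: 30–4 for 2FA.
2FA vs SSO login: 28–6 for 2FA.
2FA vs the API redesign: 31–3 for 2FA.
2FA vs dark mode: 18–16 for 2FA.
2FA beats every other option head-to-head.

2FA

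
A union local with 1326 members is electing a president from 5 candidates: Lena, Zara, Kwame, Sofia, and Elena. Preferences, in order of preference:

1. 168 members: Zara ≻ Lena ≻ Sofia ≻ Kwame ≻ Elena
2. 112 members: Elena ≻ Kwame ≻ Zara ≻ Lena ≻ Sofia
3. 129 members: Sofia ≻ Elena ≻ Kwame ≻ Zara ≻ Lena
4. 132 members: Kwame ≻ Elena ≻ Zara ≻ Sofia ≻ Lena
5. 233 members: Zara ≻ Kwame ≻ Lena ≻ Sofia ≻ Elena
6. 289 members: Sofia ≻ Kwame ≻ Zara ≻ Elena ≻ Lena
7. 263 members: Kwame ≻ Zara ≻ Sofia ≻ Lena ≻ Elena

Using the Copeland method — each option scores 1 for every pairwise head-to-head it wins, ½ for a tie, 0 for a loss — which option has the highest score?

Kwame

Lena: beats Elena; loses to Zara, Kwame, and Sofia → score 1.
Zara: beats Lena, Sofia, and Elena; loses to Kwame → score 3.
Kwame: beats Lena, Zara, Sofia, and Elena → score 4.
Sofia: beats Lena and Elena; loses to Zara and Kwame → score 2.
Elena: loses to Lena, Zara, Kwame, and Sofia → score 0.
Kwame has the best pairwise record.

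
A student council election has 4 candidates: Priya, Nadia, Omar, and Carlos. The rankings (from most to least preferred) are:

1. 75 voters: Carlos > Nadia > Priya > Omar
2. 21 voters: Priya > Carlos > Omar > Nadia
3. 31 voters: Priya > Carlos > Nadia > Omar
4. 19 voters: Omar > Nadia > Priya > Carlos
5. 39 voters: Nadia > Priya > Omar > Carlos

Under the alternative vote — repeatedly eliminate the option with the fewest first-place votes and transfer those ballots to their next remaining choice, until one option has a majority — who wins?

Carlos

Round 1: Priya 52, Nadia 39, Omar 19, Carlos 75. Eliminate Omar.
Round 2: Priya 52, Nadia 58, Carlos 75. Eliminate Priya.
Round 3: Nadia 58, Carlos 127. Carlos has a majority.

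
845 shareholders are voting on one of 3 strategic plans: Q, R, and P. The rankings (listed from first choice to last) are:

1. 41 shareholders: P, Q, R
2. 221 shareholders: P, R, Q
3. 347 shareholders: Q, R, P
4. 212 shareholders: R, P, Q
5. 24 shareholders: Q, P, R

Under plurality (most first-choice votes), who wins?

First-place votes: Q 371, R 212, P 262.
Q has the most first-place votes.

Q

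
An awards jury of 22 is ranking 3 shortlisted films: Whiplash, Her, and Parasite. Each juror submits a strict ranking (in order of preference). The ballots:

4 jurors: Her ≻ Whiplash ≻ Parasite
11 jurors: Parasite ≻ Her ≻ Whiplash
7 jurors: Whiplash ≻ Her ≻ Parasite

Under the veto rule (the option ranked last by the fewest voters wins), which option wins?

Her

Last-place votes: Whiplash 11, Her 0, Parasite 11.
Her is ranked last by the fewest voters, so Her wins.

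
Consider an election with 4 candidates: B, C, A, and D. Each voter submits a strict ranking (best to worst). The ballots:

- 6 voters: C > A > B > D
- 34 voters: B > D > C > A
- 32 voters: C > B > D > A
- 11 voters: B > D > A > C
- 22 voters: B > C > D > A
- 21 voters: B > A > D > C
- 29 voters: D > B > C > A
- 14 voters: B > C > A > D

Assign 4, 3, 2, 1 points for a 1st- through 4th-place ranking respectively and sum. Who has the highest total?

B

B: 6·2 + 34·4 + 32·3 + 11·4 + 22·4 + 21·4 + 29·3 + 14·4 = 603
C: 6·4 + 34·2 + 32·4 + 11·1 + 22·3 + 21·1 + 29·2 + 14·3 = 418
A: 6·3 + 34·1 + 32·1 + 11·2 + 22·1 + 21·3 + 29·1 + 14·2 = 248
D: 6·1 + 34·3 + 32·2 + 11·3 + 22·2 + 21·2 + 29·4 + 14·1 = 421
B has the highest Borda score (603).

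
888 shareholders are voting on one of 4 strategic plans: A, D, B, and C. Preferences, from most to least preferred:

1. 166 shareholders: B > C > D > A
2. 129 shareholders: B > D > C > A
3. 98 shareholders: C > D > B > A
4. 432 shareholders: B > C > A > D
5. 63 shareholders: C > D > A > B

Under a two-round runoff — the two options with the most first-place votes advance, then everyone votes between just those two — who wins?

Round 1 first-place votes: A 0, D 0, B 727, C 161.
B and C advance.
Runoff: B is preferred to C by 727 voters; C by 161.
B wins the runoff.

B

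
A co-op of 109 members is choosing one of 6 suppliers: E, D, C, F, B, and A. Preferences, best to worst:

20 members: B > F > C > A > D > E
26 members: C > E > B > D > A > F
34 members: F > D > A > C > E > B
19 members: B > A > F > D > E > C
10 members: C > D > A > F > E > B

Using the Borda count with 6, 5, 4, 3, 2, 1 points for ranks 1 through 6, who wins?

E: 20·1 + 26·5 + 34·2 + 19·2 + 10·2 = 276
D: 20·2 + 26·3 + 34·5 + 19·3 + 10·5 = 395
C: 20·4 + 26·6 + 34·3 + 19·1 + 10·6 = 417
F: 20·5 + 26·1 + 34·6 + 19·4 + 10·3 = 436
B: 20·6 + 26·4 + 34·1 + 19·6 + 10·1 = 382
A: 20·3 + 26·2 + 34·4 + 19·5 + 10·4 = 383
F has the highest Borda score (436).

F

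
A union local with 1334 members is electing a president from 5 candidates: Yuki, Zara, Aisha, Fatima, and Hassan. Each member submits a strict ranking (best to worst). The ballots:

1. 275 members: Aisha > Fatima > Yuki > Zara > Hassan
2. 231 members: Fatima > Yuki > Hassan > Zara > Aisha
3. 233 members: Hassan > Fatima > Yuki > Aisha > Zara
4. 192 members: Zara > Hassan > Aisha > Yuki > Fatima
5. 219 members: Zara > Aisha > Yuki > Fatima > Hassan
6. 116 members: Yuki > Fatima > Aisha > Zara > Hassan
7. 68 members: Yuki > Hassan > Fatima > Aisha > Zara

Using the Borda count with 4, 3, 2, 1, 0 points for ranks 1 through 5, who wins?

Yuki: 275·2 + 231·3 + 233·2 + 192·1 + 219·2 + 116·4 + 68·4 = 3075
Zara: 275·1 + 231·1 + 233·0 + 192·4 + 219·4 + 116·1 + 68·0 = 2266
Aisha: 275·4 + 231·0 + 233·1 + 192·2 + 219·3 + 116·2 + 68·1 = 2674
Fatima: 275·3 + 231·4 + 233·3 + 192·0 + 219·1 + 116·3 + 68·2 = 3151
Hassan: 275·0 + 231·2 + 233·4 + 192·3 + 219·0 + 116·0 + 68·3 = 2174
Fatima has the highest Borda score (3151).

Fatima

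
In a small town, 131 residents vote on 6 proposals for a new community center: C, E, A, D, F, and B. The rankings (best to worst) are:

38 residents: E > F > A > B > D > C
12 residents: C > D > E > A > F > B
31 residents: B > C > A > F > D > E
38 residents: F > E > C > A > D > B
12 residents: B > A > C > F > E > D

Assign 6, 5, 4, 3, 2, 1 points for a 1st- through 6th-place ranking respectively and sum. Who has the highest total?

C: 38·1 + 12·6 + 31·5 + 38·4 + 12·4 = 465
E: 38·6 + 12·4 + 31·1 + 38·5 + 12·2 = 521
A: 38·4 + 12·3 + 31·4 + 38·3 + 12·5 = 486
D: 38·2 + 12·5 + 31·2 + 38·2 + 12·1 = 286
F: 38·5 + 12·2 + 31·3 + 38·6 + 12·3 = 571
B: 38·3 + 12·1 + 31·6 + 38·1 + 12·6 = 422
F has the highest Borda score (571).

F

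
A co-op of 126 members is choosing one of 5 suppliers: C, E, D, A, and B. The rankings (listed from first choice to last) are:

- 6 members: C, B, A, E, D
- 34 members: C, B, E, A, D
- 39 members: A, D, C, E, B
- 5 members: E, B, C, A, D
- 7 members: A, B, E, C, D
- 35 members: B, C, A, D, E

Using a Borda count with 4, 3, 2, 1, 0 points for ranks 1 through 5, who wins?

C

C: 6·4 + 34·4 + 39·2 + 5·2 + 7·1 + 35·3 = 360
E: 6·1 + 34·2 + 39·1 + 5·4 + 7·2 + 35·0 = 147
D: 6·0 + 34·0 + 39·3 + 5·0 + 7·0 + 35·1 = 152
A: 6·2 + 34·1 + 39·4 + 5·1 + 7·4 + 35·2 = 305
B: 6·3 + 34·3 + 39·0 + 5·3 + 7·3 + 35·4 = 296
C has the highest Borda score (360).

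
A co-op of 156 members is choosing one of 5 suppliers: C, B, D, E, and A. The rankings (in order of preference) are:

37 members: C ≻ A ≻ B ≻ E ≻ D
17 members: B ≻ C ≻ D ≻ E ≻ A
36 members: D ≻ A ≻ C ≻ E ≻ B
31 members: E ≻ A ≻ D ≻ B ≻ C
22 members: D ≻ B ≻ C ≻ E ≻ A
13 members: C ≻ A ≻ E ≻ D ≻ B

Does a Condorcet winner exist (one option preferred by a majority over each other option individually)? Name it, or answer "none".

Checking pairwise contests:
D beats C 89–67.
C beats B 86–70.
E beats D 81–75.
C beats E 125–31.
C beats A 89–67.
Every option loses at least one head-to-head, so there is no Condorcet winner.

none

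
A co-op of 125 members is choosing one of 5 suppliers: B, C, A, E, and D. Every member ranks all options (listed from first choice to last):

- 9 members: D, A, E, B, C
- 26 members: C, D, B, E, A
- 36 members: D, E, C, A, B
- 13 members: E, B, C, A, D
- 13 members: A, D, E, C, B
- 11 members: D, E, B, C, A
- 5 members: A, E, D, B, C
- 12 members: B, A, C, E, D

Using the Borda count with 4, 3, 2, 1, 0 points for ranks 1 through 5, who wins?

B: 9·1 + 26·2 + 36·0 + 13·3 + 13·0 + 11·2 + 5·1 + 12·4 = 175
C: 9·0 + 26·4 + 36·2 + 13·2 + 13·1 + 11·1 + 5·0 + 12·2 = 250
A: 9·3 + 26·0 + 36·1 + 13·1 + 13·4 + 11·0 + 5·4 + 12·3 = 184
E: 9·2 + 26·1 + 36·3 + 13·4 + 13·2 + 11·3 + 5·3 + 12·1 = 290
D: 9·4 + 26·3 + 36·4 + 13·0 + 13·3 + 11·4 + 5·2 + 12·0 = 351
D has the highest Borda score (351).

D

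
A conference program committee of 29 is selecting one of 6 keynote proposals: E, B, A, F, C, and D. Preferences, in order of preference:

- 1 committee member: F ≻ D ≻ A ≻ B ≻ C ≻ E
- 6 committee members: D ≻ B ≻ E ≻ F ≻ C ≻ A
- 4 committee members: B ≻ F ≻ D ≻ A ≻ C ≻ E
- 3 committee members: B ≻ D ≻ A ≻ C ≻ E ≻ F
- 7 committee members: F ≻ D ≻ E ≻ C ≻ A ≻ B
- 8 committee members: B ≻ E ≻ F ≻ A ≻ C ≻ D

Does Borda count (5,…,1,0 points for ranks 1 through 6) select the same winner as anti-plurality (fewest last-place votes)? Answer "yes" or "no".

Borda — scores: E 74, B 101, A 43, F 92, C 39, D 86. Winner: B.
Anti-plurality — last-place votes: E 5, B 7, A 6, F 3, C 0, D 8. Winner: C.
The two methods disagree.

no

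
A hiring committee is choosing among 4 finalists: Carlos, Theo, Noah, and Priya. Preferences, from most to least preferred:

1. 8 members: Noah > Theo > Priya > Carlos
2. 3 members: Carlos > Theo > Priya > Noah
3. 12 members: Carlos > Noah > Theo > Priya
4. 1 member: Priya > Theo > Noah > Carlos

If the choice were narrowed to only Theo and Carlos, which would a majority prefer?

Carlos

Voters preferring Theo to Carlos: 9; preferring Carlos to Theo: 15.
Carlos wins the head-to-head.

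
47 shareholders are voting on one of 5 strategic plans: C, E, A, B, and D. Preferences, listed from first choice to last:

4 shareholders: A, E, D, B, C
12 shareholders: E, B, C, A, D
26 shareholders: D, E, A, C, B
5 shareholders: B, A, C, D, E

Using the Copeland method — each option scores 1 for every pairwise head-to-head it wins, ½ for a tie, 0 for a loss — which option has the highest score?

C: beats B; loses to E, A, and D → score 1.
E: beats C, A, and B; loses to D → score 3.
A: beats C and B; loses to E and D → score 2.
B: loses to C, E, A, and D → score 0.
D: beats C, E, A, and B → score 4.
D has the best pairwise record.

D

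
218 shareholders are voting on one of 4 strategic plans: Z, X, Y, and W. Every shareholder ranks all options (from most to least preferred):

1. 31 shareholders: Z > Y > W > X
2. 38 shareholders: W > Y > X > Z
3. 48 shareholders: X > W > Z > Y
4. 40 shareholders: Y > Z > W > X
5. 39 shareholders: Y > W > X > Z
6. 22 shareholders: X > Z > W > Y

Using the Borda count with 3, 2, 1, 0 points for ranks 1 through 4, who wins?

Z: 31·3 + 38·0 + 48·1 + 40·2 + 39·0 + 22·2 = 265
X: 31·0 + 38·1 + 48·3 + 40·0 + 39·1 + 22·3 = 287
Y: 31·2 + 38·2 + 48·0 + 40·3 + 39·3 + 22·0 = 375
W: 31·1 + 38·3 + 48·2 + 40·1 + 39·2 + 22·1 = 381
W has the highest Borda score (381).

W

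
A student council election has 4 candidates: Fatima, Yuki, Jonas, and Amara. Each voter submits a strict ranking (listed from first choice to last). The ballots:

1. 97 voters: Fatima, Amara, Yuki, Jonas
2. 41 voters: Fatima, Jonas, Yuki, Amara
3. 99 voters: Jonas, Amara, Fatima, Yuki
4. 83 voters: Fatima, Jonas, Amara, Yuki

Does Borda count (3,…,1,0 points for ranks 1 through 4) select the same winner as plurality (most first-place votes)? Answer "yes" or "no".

yes

Borda — scores: Fatima 762, Yuki 138, Jonas 545, Amara 475. Winner: Fatima.
Plurality — first-place votes: Fatima 221, Yuki 0, Jonas 99, Amara 0. Winner: Fatima.
The two methods agree.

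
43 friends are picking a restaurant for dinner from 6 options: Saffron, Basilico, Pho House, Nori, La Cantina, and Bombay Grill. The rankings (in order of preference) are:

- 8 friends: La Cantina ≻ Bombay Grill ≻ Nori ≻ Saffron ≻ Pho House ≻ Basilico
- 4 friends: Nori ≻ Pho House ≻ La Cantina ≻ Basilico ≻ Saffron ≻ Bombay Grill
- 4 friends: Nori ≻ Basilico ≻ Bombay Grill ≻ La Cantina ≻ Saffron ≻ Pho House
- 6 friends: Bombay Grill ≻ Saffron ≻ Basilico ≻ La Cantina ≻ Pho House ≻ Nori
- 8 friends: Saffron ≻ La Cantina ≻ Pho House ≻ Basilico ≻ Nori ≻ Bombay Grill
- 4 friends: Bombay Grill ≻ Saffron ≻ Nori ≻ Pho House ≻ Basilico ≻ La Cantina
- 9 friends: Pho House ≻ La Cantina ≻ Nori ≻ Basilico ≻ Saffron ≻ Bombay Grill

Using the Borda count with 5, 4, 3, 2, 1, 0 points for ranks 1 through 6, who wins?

Saffron: 8·2 + 4·1 + 4·1 + 6·4 + 8·5 + 4·4 + 9·1 = 113
Basilico: 8·0 + 4·2 + 4·4 + 6·3 + 8·2 + 4·1 + 9·2 = 80
Pho House: 8·1 + 4·4 + 4·0 + 6·1 + 8·3 + 4·2 + 9·5 = 107
Nori: 8·3 + 4·5 + 4·5 + 6·0 + 8·1 + 4·3 + 9·3 = 111
La Cantina: 8·5 + 4·3 + 4·2 + 6·2 + 8·4 + 4·0 + 9·4 = 140
Bombay Grill: 8·4 + 4·0 + 4·3 + 6·5 + 8·0 + 4·5 + 9·0 = 94
La Cantina has the highest Borda score (140).

La Cantina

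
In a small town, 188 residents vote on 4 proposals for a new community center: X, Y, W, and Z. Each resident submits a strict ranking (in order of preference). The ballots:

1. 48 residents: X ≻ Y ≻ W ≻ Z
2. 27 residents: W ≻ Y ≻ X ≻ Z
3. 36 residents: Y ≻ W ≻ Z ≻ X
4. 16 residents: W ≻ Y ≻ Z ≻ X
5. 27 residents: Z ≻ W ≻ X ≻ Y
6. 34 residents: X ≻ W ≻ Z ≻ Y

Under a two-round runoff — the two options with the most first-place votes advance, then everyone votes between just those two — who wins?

Round 1 first-place votes: X 82, Y 36, W 43, Z 27.
X and W advance.
Runoff: X is preferred to W by 82 voters; W by 106.
W wins the runoff.

W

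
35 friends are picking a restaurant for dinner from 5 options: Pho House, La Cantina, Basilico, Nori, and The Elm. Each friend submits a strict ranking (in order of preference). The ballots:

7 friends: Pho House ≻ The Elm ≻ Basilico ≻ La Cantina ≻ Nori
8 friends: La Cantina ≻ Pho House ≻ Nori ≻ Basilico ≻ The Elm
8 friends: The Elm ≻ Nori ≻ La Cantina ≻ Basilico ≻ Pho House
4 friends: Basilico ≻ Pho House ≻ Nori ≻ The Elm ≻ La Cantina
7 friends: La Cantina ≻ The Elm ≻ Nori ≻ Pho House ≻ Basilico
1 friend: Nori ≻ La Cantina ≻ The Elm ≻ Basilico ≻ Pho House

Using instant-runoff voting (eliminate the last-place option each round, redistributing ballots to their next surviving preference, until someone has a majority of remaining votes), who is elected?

La Cantina

Round 1: Pho House 7, La Cantina 15, Basilico 4, Nori 1, The Elm 8. Eliminate Nori.
Round 2: Pho House 7, La Cantina 16, Basilico 4, The Elm 8. Eliminate Basilico.
Round 3: Pho House 11, La Cantina 16, The Elm 8. Eliminate The Elm.
Round 4: Pho House 11, La Cantina 24. La Cantina has a majority.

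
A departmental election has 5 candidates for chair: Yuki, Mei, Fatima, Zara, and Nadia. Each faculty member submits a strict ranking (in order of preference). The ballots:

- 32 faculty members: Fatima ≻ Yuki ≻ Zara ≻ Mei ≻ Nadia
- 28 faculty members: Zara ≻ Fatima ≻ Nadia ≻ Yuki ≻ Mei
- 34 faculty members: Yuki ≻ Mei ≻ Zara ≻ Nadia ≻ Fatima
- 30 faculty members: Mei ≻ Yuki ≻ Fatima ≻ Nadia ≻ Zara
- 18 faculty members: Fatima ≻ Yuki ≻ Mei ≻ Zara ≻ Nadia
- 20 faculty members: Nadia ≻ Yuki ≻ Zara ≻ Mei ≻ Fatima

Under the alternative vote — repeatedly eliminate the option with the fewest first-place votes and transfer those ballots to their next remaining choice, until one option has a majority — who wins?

Round 1: Yuki 34, Mei 30, Fatima 50, Zara 28, Nadia 20. Eliminate Nadia.
Round 2: Yuki 54, Mei 30, Fatima 50, Zara 28. Eliminate Zara.
Round 3: Yuki 54, Mei 30, Fatima 78. Eliminate Mei.
Round 4: Yuki 84, Fatima 78. Yuki has a majority.

Yuki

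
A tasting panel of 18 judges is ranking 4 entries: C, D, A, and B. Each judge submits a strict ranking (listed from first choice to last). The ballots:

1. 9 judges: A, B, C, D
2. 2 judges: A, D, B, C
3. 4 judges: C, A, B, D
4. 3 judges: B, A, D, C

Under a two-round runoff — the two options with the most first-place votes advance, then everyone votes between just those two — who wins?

A

Round 1 first-place votes: C 4, D 0, A 11, B 3.
A and C advance.
Runoff: A is preferred to C by 14 voters; C by 4.
A wins the runoff.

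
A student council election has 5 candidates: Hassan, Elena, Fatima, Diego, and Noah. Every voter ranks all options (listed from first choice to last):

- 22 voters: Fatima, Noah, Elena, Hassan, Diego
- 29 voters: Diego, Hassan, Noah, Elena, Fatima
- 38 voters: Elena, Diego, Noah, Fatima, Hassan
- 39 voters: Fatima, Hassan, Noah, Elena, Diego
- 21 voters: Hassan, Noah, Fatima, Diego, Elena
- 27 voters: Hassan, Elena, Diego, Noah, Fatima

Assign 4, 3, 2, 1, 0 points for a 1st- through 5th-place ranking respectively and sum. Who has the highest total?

Hassan

Hassan: 22·1 + 29·3 + 38·0 + 39·3 + 21·4 + 27·4 = 418
Elena: 22·2 + 29·1 + 38·4 + 39·1 + 21·0 + 27·3 = 345
Fatima: 22·4 + 29·0 + 38·1 + 39·4 + 21·2 + 27·0 = 324
Diego: 22·0 + 29·4 + 38·3 + 39·0 + 21·1 + 27·2 = 305
Noah: 22·3 + 29·2 + 38·2 + 39·2 + 21·3 + 27·1 = 368
Hassan has the highest Borda score (418).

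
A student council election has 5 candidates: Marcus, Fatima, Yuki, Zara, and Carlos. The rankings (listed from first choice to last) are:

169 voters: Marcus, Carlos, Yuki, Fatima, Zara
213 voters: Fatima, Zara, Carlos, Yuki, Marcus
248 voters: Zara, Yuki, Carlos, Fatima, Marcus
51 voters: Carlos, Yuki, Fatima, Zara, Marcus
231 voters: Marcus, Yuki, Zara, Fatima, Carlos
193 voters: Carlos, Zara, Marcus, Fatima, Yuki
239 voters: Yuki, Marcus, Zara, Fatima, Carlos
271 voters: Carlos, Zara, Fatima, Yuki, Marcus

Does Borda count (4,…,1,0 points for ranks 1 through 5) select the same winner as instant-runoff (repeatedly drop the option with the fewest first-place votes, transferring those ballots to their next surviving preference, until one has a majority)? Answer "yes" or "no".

no

Borda — scores: Marcus 2703, Fatima 2576, Yuki 3368, Zara 4014, Carlos 3489. Winner: Zara.
Instant-runoff — R1 Marcus 400, Fatima 213, Yuki 239, Zara 248, Carlos 515 (Fatima out); R2 Marcus 400, Yuki 239, Zara 461, Carlos 515 (Yuki out); R3 Marcus 639, Zara 461, Carlos 515 (Zara out); R4 Marcus 639, Carlos 976 (Carlos winner). Winner: Carlos.
The two methods disagree.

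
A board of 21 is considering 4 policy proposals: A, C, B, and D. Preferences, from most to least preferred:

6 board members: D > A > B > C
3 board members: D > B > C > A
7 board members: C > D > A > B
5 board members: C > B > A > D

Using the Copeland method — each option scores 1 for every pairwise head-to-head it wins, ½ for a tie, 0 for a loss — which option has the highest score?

A: beats B; loses to C and D → score 1.
C: beats A, B, and D → score 3.
B: loses to A, C, and D → score 0.
D: beats A and B; loses to C → score 2.
C has the best pairwise record.

C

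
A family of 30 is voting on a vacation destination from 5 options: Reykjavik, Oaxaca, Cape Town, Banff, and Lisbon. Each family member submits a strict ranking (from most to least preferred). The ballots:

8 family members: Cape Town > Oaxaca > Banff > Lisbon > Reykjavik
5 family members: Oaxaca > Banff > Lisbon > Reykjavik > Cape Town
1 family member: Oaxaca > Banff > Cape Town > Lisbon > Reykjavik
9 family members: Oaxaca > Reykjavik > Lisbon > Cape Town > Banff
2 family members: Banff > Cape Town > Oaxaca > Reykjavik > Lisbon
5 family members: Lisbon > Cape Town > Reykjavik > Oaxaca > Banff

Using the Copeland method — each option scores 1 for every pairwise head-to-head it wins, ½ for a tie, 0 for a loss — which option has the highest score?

Oaxaca

Reykjavik: loses to Oaxaca, Cape Town, Banff, and Lisbon → score 0.
Oaxaca: beats Reykjavik, Banff, and Lisbon; ties Cape Town → score 3.5.
Cape Town: beats Reykjavik and Banff; ties Oaxaca; loses to Lisbon → score 2.5.
Banff: beats Reykjavik and Lisbon; loses to Oaxaca and Cape Town → score 2.
Lisbon: beats Reykjavik and Cape Town; loses to Oaxaca and Banff → score 2.
Oaxaca has the best pairwise record.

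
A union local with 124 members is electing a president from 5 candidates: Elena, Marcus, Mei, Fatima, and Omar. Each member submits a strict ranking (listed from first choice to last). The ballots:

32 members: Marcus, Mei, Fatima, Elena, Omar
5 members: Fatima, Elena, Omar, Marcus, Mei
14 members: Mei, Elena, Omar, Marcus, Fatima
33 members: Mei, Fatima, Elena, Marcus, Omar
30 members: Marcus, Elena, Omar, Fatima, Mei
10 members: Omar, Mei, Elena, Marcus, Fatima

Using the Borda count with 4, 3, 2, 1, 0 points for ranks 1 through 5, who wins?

Mei

Elena: 32·1 + 5·3 + 14·3 + 33·2 + 30·3 + 10·2 = 265
Marcus: 32·4 + 5·1 + 14·1 + 33·1 + 30·4 + 10·1 = 310
Mei: 32·3 + 5·0 + 14·4 + 33·4 + 30·0 + 10·3 = 314
Fatima: 32·2 + 5·4 + 14·0 + 33·3 + 30·1 + 10·0 = 213
Omar: 32·0 + 5·2 + 14·2 + 33·0 + 30·2 + 10·4 = 138
Mei has the highest Borda score (314).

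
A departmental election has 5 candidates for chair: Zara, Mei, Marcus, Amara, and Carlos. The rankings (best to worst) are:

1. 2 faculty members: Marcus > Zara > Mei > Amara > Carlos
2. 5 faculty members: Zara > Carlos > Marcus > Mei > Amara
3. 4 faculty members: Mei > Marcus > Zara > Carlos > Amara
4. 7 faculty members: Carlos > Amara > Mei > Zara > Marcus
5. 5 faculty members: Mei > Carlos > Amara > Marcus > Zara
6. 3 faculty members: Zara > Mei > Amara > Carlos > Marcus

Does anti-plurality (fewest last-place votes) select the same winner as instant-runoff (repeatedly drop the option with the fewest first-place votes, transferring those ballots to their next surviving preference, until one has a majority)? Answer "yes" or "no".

yes

Anti-plurality — last-place votes: Zara 5, Mei 0, Marcus 10, Amara 9, Carlos 2. Winner: Mei.
Instant-runoff — R1 Zara 8, Mei 9, Marcus 2, Amara 0, Carlos 7 (Amara out); R2 Zara 8, Mei 9, Marcus 2, Carlos 7 (Marcus out); R3 Zara 10, Mei 9, Carlos 7 (Carlos out); R4 Zara 10, Mei 16 (Mei winner). Winner: Mei.
The two methods agree.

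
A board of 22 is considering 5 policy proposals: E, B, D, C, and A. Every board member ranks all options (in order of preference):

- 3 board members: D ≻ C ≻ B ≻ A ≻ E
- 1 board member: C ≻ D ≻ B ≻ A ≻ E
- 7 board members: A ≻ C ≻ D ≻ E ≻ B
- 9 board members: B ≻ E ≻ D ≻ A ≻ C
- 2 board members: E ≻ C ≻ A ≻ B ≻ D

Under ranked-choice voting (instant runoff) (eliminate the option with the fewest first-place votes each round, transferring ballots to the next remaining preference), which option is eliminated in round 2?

Round 1: E 2, B 9, D 3, C 1, A 7. Eliminate C.
Round 2: E 2, B 9, D 4, A 7. Eliminate E.

E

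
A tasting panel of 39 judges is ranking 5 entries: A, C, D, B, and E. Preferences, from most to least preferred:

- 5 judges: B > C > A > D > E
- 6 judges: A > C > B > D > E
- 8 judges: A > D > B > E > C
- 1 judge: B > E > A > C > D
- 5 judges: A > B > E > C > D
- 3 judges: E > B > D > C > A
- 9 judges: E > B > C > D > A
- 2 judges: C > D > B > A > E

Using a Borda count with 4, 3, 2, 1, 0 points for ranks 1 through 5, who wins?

B

A: 5·2 + 6·4 + 8·4 + 1·2 + 5·4 + 3·0 + 9·0 + 2·1 = 90
C: 5·3 + 6·3 + 8·0 + 1·1 + 5·1 + 3·1 + 9·2 + 2·4 = 68
D: 5·1 + 6·1 + 8·3 + 1·0 + 5·0 + 3·2 + 9·1 + 2·3 = 56
B: 5·4 + 6·2 + 8·2 + 1·4 + 5·3 + 3·3 + 9·3 + 2·2 = 107
E: 5·0 + 6·0 + 8·1 + 1·3 + 5·2 + 3·4 + 9·4 + 2·0 = 69
B has the highest Borda score (107).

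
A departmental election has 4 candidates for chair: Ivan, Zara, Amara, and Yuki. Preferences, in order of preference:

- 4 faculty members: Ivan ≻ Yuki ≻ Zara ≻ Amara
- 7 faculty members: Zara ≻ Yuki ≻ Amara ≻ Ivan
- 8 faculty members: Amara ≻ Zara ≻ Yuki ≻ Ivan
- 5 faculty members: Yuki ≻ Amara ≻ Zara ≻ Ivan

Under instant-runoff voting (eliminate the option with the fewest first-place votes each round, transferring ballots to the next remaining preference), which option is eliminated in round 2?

Round 1: Ivan 4, Zara 7, Amara 8, Yuki 5. Eliminate Ivan.
Round 2: Zara 7, Amara 8, Yuki 9. Eliminate Zara.

Zara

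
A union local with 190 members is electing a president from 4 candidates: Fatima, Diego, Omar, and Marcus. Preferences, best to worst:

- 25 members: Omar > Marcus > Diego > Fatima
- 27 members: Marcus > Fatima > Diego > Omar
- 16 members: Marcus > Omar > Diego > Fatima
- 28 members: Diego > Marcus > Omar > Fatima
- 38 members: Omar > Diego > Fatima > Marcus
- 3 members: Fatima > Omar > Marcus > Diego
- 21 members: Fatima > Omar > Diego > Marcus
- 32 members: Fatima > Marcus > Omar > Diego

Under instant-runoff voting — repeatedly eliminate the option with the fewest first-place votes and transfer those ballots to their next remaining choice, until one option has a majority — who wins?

Marcus

Round 1: Fatima 56, Diego 28, Omar 63, Marcus 43. Eliminate Diego.
Round 2: Fatima 56, Omar 63, Marcus 71. Eliminate Fatima.
Round 3: Omar 87, Marcus 103. Marcus has a majority.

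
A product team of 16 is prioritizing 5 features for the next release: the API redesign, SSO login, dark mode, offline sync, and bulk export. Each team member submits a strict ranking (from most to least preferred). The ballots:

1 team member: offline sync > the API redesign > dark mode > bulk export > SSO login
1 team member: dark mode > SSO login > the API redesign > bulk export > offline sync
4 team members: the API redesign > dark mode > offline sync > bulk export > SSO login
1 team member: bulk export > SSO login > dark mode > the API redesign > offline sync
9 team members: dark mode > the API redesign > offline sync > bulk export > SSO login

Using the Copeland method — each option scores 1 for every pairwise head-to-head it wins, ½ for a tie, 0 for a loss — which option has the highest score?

dark mode

the API redesign: beats SSO login, offline sync, and bulk export; loses to dark mode → score 3.
SSO login: loses to the API redesign, dark mode, offline sync, and bulk export → score 0.
dark mode: beats the API redesign, SSO login, offline sync, and bulk export → score 4.
offline sync: beats SSO login and bulk export; loses to the API redesign and dark mode → score 2.
bulk export: beats SSO login; loses to the API redesign, dark mode, and offline sync → score 1.
dark mode has the best pairwise record.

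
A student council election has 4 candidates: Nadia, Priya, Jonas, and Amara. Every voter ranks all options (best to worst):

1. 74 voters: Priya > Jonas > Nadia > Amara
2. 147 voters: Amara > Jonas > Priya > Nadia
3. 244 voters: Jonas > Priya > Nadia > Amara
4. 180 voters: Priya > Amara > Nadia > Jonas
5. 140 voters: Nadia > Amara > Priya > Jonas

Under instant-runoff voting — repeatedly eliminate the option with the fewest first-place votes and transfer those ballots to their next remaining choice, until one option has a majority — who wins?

Round 1: Nadia 140, Priya 254, Jonas 244, Amara 147. Eliminate Nadia.
Round 2: Priya 254, Jonas 244, Amara 287. Eliminate Jonas.
Round 3: Priya 498, Amara 287. Priya has a majority.

Priya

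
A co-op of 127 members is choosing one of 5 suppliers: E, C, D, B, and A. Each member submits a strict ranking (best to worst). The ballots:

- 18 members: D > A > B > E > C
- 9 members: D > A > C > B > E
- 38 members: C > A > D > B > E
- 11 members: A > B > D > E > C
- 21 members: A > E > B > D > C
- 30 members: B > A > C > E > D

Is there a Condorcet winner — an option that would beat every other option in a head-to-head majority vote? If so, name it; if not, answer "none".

A vs E: 127–0 for A.
A vs C: 89–38 for A.
A vs D: 100–27 for A.
A vs B: 97–30 for A.
A beats every other option head-to-head.

A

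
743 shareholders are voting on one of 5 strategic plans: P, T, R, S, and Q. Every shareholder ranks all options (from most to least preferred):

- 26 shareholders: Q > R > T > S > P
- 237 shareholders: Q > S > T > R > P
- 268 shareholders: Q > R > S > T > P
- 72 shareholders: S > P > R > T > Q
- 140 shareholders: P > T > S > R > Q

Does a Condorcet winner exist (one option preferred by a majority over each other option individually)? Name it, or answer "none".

Q vs P: 531–212 for Q.
Q vs T: 531–212 for Q.
Q vs R: 531–212 for Q.
Q vs S: 531–212 for Q.
Q beats every other option head-to-head.

Q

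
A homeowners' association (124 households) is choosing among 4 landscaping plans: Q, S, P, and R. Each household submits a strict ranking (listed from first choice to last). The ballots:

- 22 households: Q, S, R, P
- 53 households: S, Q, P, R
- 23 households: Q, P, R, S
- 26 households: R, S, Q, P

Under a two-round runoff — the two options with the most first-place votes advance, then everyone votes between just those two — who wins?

Round 1 first-place votes: Q 45, S 53, P 0, R 26.
S and Q advance.
Runoff: S is preferred to Q by 79 voters; Q by 45.
S wins the runoff.

S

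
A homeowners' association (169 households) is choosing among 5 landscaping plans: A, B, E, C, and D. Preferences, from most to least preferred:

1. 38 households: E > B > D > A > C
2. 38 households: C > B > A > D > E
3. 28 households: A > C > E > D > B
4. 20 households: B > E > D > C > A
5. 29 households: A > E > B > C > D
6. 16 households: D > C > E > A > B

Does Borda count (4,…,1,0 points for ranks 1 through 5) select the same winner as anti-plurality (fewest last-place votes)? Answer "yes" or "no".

Borda — scores: A 358, B 366, E 387, C 333, D 246. Winner: E.
Anti-plurality — last-place votes: A 20, B 44, E 38, C 38, D 29. Winner: A.
The two methods disagree.

no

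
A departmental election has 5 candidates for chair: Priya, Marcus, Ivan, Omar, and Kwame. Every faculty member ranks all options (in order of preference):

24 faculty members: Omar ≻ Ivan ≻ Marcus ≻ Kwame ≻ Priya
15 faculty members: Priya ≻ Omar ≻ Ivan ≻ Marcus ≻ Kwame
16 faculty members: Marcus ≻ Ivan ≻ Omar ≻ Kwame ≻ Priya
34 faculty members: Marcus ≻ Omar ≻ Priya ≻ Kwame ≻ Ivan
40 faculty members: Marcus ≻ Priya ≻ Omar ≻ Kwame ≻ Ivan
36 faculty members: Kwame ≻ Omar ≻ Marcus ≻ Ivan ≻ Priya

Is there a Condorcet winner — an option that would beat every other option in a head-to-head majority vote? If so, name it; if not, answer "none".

Marcus

Marcus vs Priya: 150–15 for Marcus.
Marcus vs Ivan: 126–39 for Marcus.
Marcus vs Omar: 90–75 for Marcus.
Marcus vs Kwame: 129–36 for Marcus.
Marcus beats every other option head-to-head.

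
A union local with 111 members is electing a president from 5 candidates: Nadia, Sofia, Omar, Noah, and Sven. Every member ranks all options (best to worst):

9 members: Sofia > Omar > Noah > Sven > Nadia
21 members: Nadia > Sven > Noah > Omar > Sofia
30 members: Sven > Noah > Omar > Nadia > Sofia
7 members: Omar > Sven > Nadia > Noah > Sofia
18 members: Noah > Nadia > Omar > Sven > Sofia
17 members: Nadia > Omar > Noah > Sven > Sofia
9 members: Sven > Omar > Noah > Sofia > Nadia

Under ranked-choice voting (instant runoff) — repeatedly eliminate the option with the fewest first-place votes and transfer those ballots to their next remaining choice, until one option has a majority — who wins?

Nadia

Round 1: Nadia 38, Sofia 9, Omar 7, Noah 18, Sven 39. Eliminate Omar.
Round 2: Nadia 38, Sofia 9, Noah 18, Sven 46. Eliminate Sofia.
Round 3: Nadia 38, Noah 27, Sven 46. Eliminate Noah.
Round 4: Nadia 56, Sven 55. Nadia has a majority.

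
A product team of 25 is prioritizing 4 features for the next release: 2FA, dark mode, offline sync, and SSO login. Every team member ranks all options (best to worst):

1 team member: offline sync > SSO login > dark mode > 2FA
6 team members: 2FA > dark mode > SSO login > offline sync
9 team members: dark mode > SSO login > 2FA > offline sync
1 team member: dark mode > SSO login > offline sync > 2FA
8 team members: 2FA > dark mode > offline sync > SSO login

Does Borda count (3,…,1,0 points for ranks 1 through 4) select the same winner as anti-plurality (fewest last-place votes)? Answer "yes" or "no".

yes

Borda — scores: 2FA 51, dark mode 59, offline sync 12, SSO login 28. Winner: dark mode.
Anti-plurality — last-place votes: 2FA 2, dark mode 0, offline sync 15, SSO login 8. Winner: dark mode.
The two methods agree.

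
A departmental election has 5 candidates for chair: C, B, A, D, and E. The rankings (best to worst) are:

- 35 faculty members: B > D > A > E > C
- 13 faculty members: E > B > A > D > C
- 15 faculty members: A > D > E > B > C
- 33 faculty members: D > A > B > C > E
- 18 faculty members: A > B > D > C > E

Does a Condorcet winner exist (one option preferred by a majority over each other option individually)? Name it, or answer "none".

Checking pairwise contests:
B beats C 114–0.
A beats B 66–48.
D beats A 68–46.
B beats D 66–48.
B beats E 86–28.
Every option loses at least one head-to-head, so there is no Condorcet winner.

none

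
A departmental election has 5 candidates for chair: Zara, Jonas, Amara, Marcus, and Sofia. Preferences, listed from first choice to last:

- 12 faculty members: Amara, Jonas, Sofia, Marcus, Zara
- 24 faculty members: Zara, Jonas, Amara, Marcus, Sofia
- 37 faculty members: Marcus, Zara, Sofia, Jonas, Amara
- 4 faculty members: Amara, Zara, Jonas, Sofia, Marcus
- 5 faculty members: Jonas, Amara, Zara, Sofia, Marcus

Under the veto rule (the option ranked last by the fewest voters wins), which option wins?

Jonas

Last-place votes: Zara 12, Jonas 0, Amara 37, Marcus 9, Sofia 24.
Jonas is ranked last by the fewest voters, so Jonas wins.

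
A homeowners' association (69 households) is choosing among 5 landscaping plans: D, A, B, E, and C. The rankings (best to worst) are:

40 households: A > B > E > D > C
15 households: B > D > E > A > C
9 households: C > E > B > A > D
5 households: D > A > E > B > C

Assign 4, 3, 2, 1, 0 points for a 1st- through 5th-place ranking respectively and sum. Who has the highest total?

B

D: 40·1 + 15·3 + 9·0 + 5·4 = 105
A: 40·4 + 15·1 + 9·1 + 5·3 = 199
B: 40·3 + 15·4 + 9·2 + 5·1 = 203
E: 40·2 + 15·2 + 9·3 + 5·2 = 147
C: 40·0 + 15·0 + 9·4 + 5·0 = 36
B has the highest Borda score (203).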